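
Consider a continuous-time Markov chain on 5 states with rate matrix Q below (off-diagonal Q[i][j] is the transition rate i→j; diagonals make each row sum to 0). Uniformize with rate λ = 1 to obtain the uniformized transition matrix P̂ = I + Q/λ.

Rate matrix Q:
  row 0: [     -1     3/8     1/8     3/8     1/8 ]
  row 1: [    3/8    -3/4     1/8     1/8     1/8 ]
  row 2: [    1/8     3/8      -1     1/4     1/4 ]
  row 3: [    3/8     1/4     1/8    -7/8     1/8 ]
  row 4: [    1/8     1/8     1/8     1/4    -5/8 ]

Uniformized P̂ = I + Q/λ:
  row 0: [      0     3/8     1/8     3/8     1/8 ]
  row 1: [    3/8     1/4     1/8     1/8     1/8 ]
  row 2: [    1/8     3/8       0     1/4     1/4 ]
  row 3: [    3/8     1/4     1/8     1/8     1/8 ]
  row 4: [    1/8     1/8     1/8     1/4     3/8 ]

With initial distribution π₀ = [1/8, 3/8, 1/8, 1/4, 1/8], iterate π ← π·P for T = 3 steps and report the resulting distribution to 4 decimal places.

π = [0.2249, 0.2668, 0.1111, 0.2129, 0.1843]

t=0: π = [0.1250, 0.3750, 0.1250, 0.2500, 0.1250]
t=1: π = [0.2656, 0.2656, 0.1094, 0.1875, 0.1719]
t=2: π = [0.2051, 0.2754, 0.1113, 0.2266, 0.1816]
t=3: π = [0.2249, 0.2668, 0.1111, 0.2129, 0.1843]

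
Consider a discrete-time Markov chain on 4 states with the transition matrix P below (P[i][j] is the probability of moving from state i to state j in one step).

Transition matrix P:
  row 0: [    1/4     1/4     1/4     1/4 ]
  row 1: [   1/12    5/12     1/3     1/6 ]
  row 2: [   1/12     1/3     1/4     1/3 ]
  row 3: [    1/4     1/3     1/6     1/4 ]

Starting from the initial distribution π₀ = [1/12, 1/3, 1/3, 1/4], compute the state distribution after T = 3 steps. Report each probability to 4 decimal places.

π = [0.1483, 0.3503, 0.2591, 0.2423]

t=0: π = [0.0833, 0.3333, 0.3333, 0.2500]
t=1: π = [0.1389, 0.3542, 0.2569, 0.2500]
t=2: π = [0.1481, 0.3513, 0.2587, 0.2419]
t=3: π = [0.1483, 0.3503, 0.2591, 0.2423]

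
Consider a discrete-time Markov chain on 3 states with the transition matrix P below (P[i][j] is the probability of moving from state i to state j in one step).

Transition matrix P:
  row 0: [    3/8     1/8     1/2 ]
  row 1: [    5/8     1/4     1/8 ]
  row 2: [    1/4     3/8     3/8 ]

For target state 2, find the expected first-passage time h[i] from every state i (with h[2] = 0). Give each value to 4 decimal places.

First-step conditioning: h[2] = 0; for i ≠ 2, h[i] = 1 + Σ_k P[i][k]·h[k].
  h[0] = 1 + 3/8·h[0] + 1/8·h[1]
  h[1] = 1 + 5/8·h[0] + 1/4·h[1]
Solving the 2×2 linear system over states ≠ 2 gives exactly h = [56/25, 16/5, 0] (h[2] = 0 is the target).

h = [2.2400, 3.2000, 0.0000]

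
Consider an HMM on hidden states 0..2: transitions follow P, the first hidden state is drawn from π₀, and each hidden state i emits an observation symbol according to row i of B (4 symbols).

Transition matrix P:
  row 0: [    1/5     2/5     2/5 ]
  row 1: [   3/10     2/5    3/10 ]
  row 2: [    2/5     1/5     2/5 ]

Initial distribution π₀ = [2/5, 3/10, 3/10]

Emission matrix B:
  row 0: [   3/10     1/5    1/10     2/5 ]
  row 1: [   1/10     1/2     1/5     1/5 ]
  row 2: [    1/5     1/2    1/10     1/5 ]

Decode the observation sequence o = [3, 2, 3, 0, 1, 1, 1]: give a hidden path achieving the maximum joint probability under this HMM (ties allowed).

path = [0, 1, 0, 2, 2, 2, 2]

t=0: δ = [1.600e-01, 6.000e-02, 6.000e-02]  (obs o_0=3)
t=1: δ = [3.200e-03, 1.280e-02, 6.400e-03]  ψ = [0, 0, 0]  (obs o_1=2)
t=2: δ = [1.536e-03, 1.024e-03, 7.680e-04]  ψ = [1, 1, 1]  (obs o_2=3)
t=3: δ = [9.216e-05, 6.144e-05, 1.229e-04]  ψ = [0, 0, 0]  (obs o_3=0)
t=4: δ = [9.830e-06, 1.843e-05, 2.458e-05]  ψ = [2, 0, 2]  (obs o_4=1)
t=5: δ = [1.966e-06, 3.686e-06, 4.915e-06]  ψ = [2, 1, 2]  (obs o_5=1)
t=6: δ = [3.932e-07, 7.373e-07, 9.830e-07]  ψ = [2, 1, 2]  (obs o_6=1)
backtrack: best end state = 2; path = [0, 1, 0, 2, 2, 2, 2]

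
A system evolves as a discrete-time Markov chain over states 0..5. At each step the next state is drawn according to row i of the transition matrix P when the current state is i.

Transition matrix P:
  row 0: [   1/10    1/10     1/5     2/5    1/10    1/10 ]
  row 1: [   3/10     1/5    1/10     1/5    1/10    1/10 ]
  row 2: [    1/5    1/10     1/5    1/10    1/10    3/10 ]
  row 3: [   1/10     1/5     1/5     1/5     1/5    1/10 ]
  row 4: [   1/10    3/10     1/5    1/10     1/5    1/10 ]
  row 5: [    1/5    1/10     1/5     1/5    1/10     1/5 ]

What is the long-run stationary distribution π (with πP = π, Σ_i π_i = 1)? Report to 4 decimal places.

π = [0.1662, 0.1632, 0.1837, 0.2015, 0.1335, 0.1519]

Balance equations π_j = Σ_i π_i·P[i][j]:
  π_0 = 1/10·π_0 + 3/10·π_1 + 1/5·π_2 + 1/10·π_3 + 1/10·π_4 + 1/5·π_5
  π_1 = 1/10·π_0 + 1/5·π_1 + 1/10·π_2 + 1/5·π_3 + 3/10·π_4 + 1/10·π_5
  π_2 = 1/5·π_0 + 1/10·π_1 + 1/5·π_2 + 1/5·π_3 + 1/5·π_4 + 1/5·π_5
  π_3 = 2/5·π_0 + 1/5·π_1 + 1/10·π_2 + 1/5·π_3 + 1/10·π_4 + 1/5·π_5
  π_4 = 1/10·π_0 + 1/10·π_1 + 1/10·π_2 + 1/5·π_3 + 1/5·π_4 + 1/10·π_5
  normalize: π_0 + π_1 + π_2 + π_3 + π_4 + π_5 = 1
Solving the linear system gives exactly π = [15215/91549, 14938/91549, 16816/91549, 18449/91549, 12222/91549, 13909/91549].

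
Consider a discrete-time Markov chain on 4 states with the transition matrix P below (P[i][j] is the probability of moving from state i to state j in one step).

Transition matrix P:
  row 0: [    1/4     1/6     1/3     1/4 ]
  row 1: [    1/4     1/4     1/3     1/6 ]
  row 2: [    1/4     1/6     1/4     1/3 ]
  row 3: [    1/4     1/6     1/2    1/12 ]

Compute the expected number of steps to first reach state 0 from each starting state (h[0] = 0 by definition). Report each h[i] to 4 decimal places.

h = [0.0000, 4.0000, 4.0000, 4.0000]

First-step conditioning: h[0] = 0; for i ≠ 0, h[i] = 1 + Σ_k P[i][k]·h[k].
  h[1] = 1 + 1/4·h[1] + 1/3·h[2] + 1/6·h[3]
  h[2] = 1 + 1/6·h[1] + 1/4·h[2] + 1/3·h[3]
  h[3] = 1 + 1/6·h[1] + 1/2·h[2] + 1/12·h[3]
Solving the 3×3 linear system over states ≠ 0 gives exactly h = [0, 4, 4, 4] (h[0] = 0 is the target).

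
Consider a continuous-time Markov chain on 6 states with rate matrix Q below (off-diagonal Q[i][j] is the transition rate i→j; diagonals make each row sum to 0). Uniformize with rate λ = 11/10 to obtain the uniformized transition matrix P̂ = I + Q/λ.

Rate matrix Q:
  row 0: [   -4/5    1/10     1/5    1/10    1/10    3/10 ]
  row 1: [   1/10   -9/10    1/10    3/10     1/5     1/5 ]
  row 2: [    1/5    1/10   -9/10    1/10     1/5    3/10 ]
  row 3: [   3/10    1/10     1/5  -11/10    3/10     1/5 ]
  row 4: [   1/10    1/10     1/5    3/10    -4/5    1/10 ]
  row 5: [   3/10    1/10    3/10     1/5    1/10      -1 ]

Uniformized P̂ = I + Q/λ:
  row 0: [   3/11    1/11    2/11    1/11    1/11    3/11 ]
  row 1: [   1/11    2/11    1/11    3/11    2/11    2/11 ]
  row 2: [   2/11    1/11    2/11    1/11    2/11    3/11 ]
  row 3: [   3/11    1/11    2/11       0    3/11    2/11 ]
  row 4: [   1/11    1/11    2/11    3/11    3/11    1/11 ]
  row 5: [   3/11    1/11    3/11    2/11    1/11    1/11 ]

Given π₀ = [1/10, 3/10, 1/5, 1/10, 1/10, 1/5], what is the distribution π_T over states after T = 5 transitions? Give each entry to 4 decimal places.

π = [0.2054, 0.1000, 0.1895, 0.1447, 0.1755, 0.1849]

t=0: π = [0.1000, 0.3000, 0.2000, 0.1000, 0.1000, 0.2000]
t=1: π = [0.1818, 0.1182, 0.1727, 0.1727, 0.1727, 0.1818]
t=2: π = [0.2041, 0.1017, 0.1876, 0.1446, 0.1802, 0.1818]
t=3: π = [0.2044, 0.1002, 0.1891, 0.1455, 0.1763, 0.1845]
t=4: π = [0.2053, 0.1000, 0.1895, 0.1447, 0.1757, 0.1848]
t=5: π = [0.2054, 0.1000, 0.1895, 0.1447, 0.1755, 0.1849]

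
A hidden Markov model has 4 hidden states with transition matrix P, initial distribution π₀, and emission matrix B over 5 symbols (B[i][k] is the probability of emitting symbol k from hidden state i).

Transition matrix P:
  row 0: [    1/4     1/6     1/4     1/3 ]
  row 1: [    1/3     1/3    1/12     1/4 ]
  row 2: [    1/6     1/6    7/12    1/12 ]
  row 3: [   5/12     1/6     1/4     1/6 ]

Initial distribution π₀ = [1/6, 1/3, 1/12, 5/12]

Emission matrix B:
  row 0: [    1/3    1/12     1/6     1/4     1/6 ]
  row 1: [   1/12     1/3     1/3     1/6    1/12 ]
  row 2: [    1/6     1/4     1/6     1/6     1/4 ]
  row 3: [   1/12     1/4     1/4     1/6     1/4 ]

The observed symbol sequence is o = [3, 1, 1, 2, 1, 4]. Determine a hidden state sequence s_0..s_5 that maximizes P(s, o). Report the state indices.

path = [3, 2, 2, 2, 2, 2]

t=0: δ = [4.167e-02, 5.556e-02, 1.389e-02, 6.944e-02]  (obs o_0=3)
t=1: δ = [2.411e-03, 6.173e-03, 4.340e-03, 3.472e-03]  ψ = [3, 1, 3, 0]  (obs o_1=1)
t=2: δ = [1.715e-04, 6.859e-04, 6.330e-04, 3.858e-04]  ψ = [1, 1, 2, 1]  (obs o_2=1)
t=3: δ = [3.810e-05, 7.621e-05, 6.154e-05, 4.287e-05]  ψ = [1, 1, 2, 1]  (obs o_3=2)
t=4: δ = [2.117e-06, 8.468e-06, 8.974e-06, 4.763e-06]  ψ = [1, 1, 2, 1]  (obs o_4=1)
t=5: δ = [4.704e-07, 2.352e-07, 1.309e-06, 5.292e-07]  ψ = [1, 1, 2, 1]  (obs o_5=4)
backtrack: best end state = 2; path = [3, 2, 2, 2, 2, 2]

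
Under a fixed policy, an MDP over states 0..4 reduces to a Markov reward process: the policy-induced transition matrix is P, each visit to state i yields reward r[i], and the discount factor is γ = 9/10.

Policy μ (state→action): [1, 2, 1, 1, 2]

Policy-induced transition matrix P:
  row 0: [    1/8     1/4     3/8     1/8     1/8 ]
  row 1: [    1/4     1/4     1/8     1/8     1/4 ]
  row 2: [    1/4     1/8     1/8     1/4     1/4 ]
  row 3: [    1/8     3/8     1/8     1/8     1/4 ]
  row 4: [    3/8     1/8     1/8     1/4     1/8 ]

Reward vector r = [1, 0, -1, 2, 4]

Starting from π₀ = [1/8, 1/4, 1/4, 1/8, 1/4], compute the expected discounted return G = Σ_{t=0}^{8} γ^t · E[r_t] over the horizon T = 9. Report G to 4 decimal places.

t=0: π = [0.1250, 0.2500, 0.2500, 0.1250, 0.2500], E[r] = 1.1250, γ^t·E[r] = 1.125000, running G = 1.125000
t=1: π = [0.2500, 0.2031, 0.1563, 0.1875, 0.2031], E[r] = 1.2813, γ^t·E[r] = 1.153125, running G = 2.278125
t=2: π = [0.2207, 0.2285, 0.1875, 0.1699, 0.1934], E[r] = 1.1465, γ^t·E[r] = 0.928652, running G = 3.206777
t=3: π = [0.2253, 0.2236, 0.1802, 0.1726, 0.1982], E[r] = 1.1833, γ^t·E[r] = 0.862662, running G = 4.069439
t=4: π = [0.2250, 0.2243, 0.1813, 0.1723, 0.1971], E[r] = 1.1765, γ^t·E[r] = 0.771911, running G = 4.841350
t=5: π = [0.2250, 0.2242, 0.1813, 0.1723, 0.1972], E[r] = 1.1773, γ^t·E[r] = 0.695159, running G = 5.536509
t=6: π = [0.2250, 0.2242, 0.1812, 0.1723, 0.1972], E[r] = 1.1773, γ^t·E[r] = 0.625654, running G = 6.162163
t=7: π = [0.2250, 0.2242, 0.1812, 0.1723, 0.1972], E[r] = 1.1772, γ^t·E[r] = 0.563073, running G = 6.725236
t=8: π = [0.2250, 0.2242, 0.1812, 0.1723, 0.1972], E[r] = 1.1773, γ^t·E[r] = 0.506770, running G = 7.232006

G = 7.2320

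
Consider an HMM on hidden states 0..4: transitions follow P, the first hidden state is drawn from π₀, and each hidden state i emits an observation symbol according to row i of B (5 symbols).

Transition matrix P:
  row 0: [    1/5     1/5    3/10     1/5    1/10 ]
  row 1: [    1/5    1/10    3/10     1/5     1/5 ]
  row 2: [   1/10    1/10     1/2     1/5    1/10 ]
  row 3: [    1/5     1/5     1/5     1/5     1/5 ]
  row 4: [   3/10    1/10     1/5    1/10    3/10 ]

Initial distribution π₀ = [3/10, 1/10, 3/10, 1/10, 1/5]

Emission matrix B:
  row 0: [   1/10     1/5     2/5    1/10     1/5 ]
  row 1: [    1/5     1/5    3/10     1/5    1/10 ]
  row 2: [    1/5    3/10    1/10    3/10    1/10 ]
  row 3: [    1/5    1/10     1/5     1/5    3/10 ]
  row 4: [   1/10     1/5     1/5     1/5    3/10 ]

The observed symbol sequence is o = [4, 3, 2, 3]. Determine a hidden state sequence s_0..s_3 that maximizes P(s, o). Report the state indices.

path = [0, 2, 2, 2]

t=0: δ = [6.000e-02, 1.000e-02, 3.000e-02, 3.000e-02, 6.000e-02]  (obs o_0=4)
t=1: δ = [1.800e-03, 2.400e-03, 5.400e-03, 2.400e-03, 3.600e-03]  ψ = [4, 0, 0, 0, 4]  (obs o_1=3)
t=2: δ = [4.320e-04, 1.620e-04, 2.700e-04, 2.160e-04, 2.160e-04]  ψ = [4, 2, 2, 2, 4]  (obs o_2=2)
t=3: δ = [8.640e-06, 1.728e-05, 4.050e-05, 1.728e-05, 1.296e-05]  ψ = [0, 0, 2, 0, 4]  (obs o_3=3)
backtrack: best end state = 2; path = [0, 2, 2, 2]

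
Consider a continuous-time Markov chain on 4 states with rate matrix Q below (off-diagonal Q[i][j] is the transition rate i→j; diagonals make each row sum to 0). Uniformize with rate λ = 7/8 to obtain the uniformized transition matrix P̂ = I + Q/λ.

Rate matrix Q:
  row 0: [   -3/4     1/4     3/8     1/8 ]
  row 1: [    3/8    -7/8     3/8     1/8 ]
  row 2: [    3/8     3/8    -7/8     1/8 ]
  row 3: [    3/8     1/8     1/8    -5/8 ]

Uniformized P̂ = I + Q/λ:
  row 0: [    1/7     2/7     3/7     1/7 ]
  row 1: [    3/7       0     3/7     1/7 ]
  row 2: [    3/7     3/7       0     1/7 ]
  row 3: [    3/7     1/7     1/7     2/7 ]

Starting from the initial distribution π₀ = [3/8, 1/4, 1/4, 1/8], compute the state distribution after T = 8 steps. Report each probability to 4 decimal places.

t=0: π = [0.3750, 0.2500, 0.2500, 0.1250]
t=1: π = [0.3214, 0.2321, 0.2857, 0.1607]
t=2: π = [0.3367, 0.2372, 0.2602, 0.1658]
t=3: π = [0.3324, 0.2314, 0.2697, 0.1665]
t=4: π = [0.3336, 0.2343, 0.2654, 0.1666]
t=5: π = [0.3333, 0.2329, 0.2672, 0.1667]
t=6: π = [0.3334, 0.2335, 0.2664, 0.1667]
t=7: π = [0.3333, 0.2332, 0.2668, 0.1667]
t=8: π = [0.3333, 0.2334, 0.2666, 0.1667]

π = [0.3333, 0.2334, 0.2666, 0.1667]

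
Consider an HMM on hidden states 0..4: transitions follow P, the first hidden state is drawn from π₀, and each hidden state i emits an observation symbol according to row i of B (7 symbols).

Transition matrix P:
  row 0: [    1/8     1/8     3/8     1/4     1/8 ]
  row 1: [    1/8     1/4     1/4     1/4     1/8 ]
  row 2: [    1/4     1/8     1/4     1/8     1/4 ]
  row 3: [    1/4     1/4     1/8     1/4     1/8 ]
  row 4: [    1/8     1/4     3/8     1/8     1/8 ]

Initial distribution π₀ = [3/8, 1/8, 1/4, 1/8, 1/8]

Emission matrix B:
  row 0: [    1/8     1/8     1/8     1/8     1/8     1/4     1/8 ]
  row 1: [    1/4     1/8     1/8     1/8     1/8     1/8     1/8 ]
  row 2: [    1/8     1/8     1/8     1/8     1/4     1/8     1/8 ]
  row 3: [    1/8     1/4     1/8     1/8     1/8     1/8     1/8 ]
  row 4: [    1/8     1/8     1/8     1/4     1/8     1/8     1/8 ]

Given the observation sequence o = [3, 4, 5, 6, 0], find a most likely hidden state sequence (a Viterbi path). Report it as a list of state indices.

path = [0, 2, 0, 3, 1]

t=0: δ = [4.688e-02, 1.562e-02, 3.125e-02, 1.562e-02, 3.125e-02]  (obs o_0=3)
t=1: δ = [9.766e-04, 9.766e-04, 4.395e-03, 1.465e-03, 9.766e-04]  ψ = [2, 4, 0, 0, 2]  (obs o_1=4)
t=2: δ = [2.747e-04, 6.866e-05, 1.373e-04, 6.866e-05, 1.373e-04]  ψ = [2, 2, 2, 2, 2]  (obs o_2=5)
t=3: δ = [4.292e-06, 4.292e-06, 1.287e-05, 8.583e-06, 4.292e-06]  ψ = [0, 0, 0, 0, 0]  (obs o_3=6)
t=4: δ = [4.023e-07, 5.364e-07, 4.023e-07, 2.682e-07, 4.023e-07]  ψ = [2, 3, 2, 3, 2]  (obs o_4=0)
backtrack: best end state = 1; path = [0, 2, 0, 3, 1]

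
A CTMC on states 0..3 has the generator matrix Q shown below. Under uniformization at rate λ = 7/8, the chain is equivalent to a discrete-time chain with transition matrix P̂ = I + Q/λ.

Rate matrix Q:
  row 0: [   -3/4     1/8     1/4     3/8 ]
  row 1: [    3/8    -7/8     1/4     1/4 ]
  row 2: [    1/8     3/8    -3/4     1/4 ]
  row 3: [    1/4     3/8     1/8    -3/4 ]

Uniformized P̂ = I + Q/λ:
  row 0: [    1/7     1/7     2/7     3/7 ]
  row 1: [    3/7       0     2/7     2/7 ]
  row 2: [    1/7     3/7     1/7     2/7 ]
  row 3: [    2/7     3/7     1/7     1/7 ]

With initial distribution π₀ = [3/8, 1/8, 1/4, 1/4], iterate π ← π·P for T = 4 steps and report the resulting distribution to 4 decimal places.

t=0: π = [0.3750, 0.1250, 0.2500, 0.2500]
t=1: π = [0.2143, 0.2679, 0.2143, 0.3036]
t=2: π = [0.2628, 0.2526, 0.2117, 0.2730]
t=3: π = [0.2540, 0.2453, 0.2165, 0.2843]
t=4: π = [0.2535, 0.2509, 0.2142, 0.2814]

π = [0.2535, 0.2509, 0.2142, 0.2814]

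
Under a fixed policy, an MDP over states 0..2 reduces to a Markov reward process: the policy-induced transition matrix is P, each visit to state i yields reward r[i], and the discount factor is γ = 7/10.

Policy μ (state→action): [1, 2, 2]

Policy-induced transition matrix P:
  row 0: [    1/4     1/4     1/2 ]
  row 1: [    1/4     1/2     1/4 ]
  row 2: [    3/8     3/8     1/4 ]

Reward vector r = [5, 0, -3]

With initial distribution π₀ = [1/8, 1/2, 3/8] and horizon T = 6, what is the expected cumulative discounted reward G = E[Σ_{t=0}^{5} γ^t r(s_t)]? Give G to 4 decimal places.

t=0: π = [0.1250, 0.5000, 0.3750], E[r] = -0.5000, γ^t·E[r] = -0.500000, running G = -0.500000
t=1: π = [0.2969, 0.4219, 0.2813], E[r] = 0.6406, γ^t·E[r] = 0.448438, running G = -0.051563
t=2: π = [0.2852, 0.3906, 0.3242], E[r] = 0.4531, γ^t·E[r] = 0.222031, running G = 0.170469
t=3: π = [0.2905, 0.3882, 0.3213], E[r] = 0.4888, γ^t·E[r] = 0.167648, running G = 0.338117
t=4: π = [0.2902, 0.3872, 0.3226], E[r] = 0.4829, γ^t·E[r] = 0.115947, running G = 0.454063
t=5: π = [0.2903, 0.3871, 0.3225], E[r] = 0.4840, γ^t·E[r] = 0.081350, running G = 0.535413

G = 0.5354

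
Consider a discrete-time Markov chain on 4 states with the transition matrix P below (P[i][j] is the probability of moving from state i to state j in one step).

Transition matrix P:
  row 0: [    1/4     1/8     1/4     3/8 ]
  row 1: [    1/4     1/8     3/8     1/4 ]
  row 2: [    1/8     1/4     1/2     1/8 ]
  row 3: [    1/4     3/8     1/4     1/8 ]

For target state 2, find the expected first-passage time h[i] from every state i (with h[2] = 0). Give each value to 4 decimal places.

h = [3.6444, 3.2000, 0.0000, 3.5556]

First-step conditioning: h[2] = 0; for i ≠ 2, h[i] = 1 + Σ_k P[i][k]·h[k].
  h[0] = 1 + 1/4·h[0] + 1/8·h[1] + 3/8·h[3]
  h[1] = 1 + 1/4·h[0] + 1/8·h[1] + 1/4·h[3]
  h[3] = 1 + 1/4·h[0] + 3/8·h[1] + 1/8·h[3]
Solving the 3×3 linear system over states ≠ 2 gives exactly h = [164/45, 16/5, 0, 32/9] (h[2] = 0 is the target).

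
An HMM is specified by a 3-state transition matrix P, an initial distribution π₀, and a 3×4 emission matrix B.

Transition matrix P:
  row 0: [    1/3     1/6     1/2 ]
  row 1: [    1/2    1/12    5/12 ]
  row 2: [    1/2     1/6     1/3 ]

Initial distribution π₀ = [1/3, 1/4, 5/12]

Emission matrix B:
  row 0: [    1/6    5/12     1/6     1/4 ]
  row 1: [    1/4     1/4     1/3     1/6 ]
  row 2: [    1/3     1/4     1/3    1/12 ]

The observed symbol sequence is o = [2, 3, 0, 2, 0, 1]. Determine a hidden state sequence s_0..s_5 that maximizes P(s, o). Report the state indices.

path = [2, 0, 2, 0, 2, 0]

t=0: δ = [5.556e-02, 8.333e-02, 1.389e-01]  (obs o_0=2)
t=1: δ = [1.736e-02, 3.858e-03, 3.858e-03]  ψ = [2, 2, 2]  (obs o_1=3)
t=2: δ = [9.645e-04, 7.234e-04, 2.894e-03]  ψ = [0, 0, 0]  (obs o_2=0)
t=3: δ = [2.411e-04, 1.608e-04, 3.215e-04]  ψ = [2, 2, 2]  (obs o_3=2)
t=4: δ = [2.679e-05, 1.340e-05, 4.019e-05]  ψ = [2, 2, 0]  (obs o_4=0)
t=5: δ = [8.372e-06, 1.674e-06, 3.349e-06]  ψ = [2, 2, 0]  (obs o_5=1)
backtrack: best end state = 0; path = [2, 0, 2, 0, 2, 0]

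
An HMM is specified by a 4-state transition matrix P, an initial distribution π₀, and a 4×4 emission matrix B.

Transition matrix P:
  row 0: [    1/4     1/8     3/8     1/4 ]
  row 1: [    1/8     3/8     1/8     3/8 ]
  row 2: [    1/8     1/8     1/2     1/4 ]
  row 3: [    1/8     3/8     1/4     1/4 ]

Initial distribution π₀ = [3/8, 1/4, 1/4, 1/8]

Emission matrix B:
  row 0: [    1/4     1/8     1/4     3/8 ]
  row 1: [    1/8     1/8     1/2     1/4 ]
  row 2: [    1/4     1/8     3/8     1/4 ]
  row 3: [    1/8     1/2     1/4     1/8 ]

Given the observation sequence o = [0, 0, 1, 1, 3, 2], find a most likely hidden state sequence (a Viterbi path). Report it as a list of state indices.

t=0: δ = [9.375e-02, 3.125e-02, 6.250e-02, 1.562e-02]  (obs o_0=0)
t=1: δ = [5.859e-03, 1.465e-03, 8.789e-03, 2.930e-03]  ψ = [0, 0, 0, 0]  (obs o_1=0)
t=2: δ = [1.831e-04, 1.373e-04, 5.493e-04, 1.099e-03]  ψ = [0, 2, 2, 2]  (obs o_2=1)
t=3: δ = [1.717e-05, 5.150e-05, 3.433e-05, 1.373e-04]  ψ = [3, 3, 2, 3]  (obs o_3=1)
t=4: δ = [6.437e-06, 1.287e-05, 8.583e-06, 4.292e-06]  ψ = [3, 3, 3, 3]  (obs o_4=3)
t=5: δ = [4.023e-07, 2.414e-06, 1.609e-06, 1.207e-06]  ψ = [0, 1, 2, 1]  (obs o_5=2)
backtrack: best end state = 1; path = [0, 2, 3, 3, 1, 1]

path = [0, 2, 3, 3, 1, 1]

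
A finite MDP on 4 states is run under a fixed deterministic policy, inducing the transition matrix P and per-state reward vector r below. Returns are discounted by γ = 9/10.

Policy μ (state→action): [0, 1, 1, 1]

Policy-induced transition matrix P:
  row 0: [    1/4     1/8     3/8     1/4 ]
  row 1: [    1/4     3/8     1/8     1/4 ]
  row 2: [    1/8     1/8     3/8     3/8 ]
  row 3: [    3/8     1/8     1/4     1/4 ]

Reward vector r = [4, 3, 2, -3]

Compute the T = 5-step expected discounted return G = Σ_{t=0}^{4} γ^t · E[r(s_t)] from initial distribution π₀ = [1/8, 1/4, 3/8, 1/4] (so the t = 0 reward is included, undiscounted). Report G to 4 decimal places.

t=0: π = [0.1250, 0.2500, 0.3750, 0.2500], E[r] = 1.2500, γ^t·E[r] = 1.250000, running G = 1.250000
t=1: π = [0.2344, 0.1875, 0.2813, 0.2969], E[r] = 1.1719, γ^t·E[r] = 1.054688, running G = 2.304688
t=2: π = [0.2520, 0.1719, 0.2910, 0.2852], E[r] = 1.2500, γ^t·E[r] = 1.012500, running G = 3.317188
t=3: π = [0.2493, 0.1680, 0.2964, 0.2864], E[r] = 1.2346, γ^t·E[r] = 0.900037, running G = 4.217225
t=4: π = [0.2487, 0.1670, 0.2972, 0.2870], E[r] = 1.2292, γ^t·E[r] = 0.806510, running G = 5.023734

G = 5.0237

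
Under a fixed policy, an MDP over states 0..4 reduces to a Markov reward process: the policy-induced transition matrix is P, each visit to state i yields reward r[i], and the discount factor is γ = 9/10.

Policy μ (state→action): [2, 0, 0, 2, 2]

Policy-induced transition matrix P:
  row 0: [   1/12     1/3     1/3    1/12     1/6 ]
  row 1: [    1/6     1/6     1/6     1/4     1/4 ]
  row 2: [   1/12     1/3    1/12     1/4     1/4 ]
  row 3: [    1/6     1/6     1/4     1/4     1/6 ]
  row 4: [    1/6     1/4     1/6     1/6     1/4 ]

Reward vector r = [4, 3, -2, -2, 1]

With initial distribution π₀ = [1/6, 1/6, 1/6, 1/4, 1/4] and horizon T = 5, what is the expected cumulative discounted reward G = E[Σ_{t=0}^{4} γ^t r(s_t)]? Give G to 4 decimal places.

G = 2.7439

t=0: π = [0.1667, 0.1667, 0.1667, 0.2500, 0.2500], E[r] = 0.5833, γ^t·E[r] = 0.583333, running G = 0.583333
t=1: π = [0.1389, 0.2431, 0.2014, 0.2014, 0.2153], E[r] = 0.6944, γ^t·E[r] = 0.625000, running G = 1.208333
t=2: π = [0.1383, 0.2413, 0.1898, 0.2089, 0.2216], E[r] = 0.7014, γ^t·E[r] = 0.568125, running G = 1.776458
t=3: π = [0.1393, 0.2398, 0.1913, 0.2085, 0.2211], E[r] = 0.6983, γ^t·E[r] = 0.509027, running G = 2.285486
t=4: π = [0.1391, 0.2402, 0.1913, 0.2084, 0.2210], E[r] = 0.6987, γ^t·E[r] = 0.458420, running G = 2.743906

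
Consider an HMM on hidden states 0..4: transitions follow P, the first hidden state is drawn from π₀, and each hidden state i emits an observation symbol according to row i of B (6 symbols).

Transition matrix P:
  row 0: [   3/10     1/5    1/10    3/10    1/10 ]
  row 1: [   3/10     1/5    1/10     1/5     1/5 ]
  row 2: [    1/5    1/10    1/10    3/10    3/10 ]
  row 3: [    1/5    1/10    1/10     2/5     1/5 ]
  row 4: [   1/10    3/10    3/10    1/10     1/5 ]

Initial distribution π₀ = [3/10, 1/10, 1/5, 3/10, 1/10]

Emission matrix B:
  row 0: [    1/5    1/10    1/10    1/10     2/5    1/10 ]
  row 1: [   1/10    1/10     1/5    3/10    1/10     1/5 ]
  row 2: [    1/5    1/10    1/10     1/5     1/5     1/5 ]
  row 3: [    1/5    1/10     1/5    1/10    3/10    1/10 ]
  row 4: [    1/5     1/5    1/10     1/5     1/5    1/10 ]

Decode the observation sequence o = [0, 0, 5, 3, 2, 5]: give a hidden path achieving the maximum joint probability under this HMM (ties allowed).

t=0: δ = [6.000e-02, 1.000e-02, 4.000e-02, 6.000e-02, 2.000e-02]  (obs o_0=0)
t=1: δ = [3.600e-03, 1.200e-03, 1.200e-03, 4.800e-03, 2.400e-03]  ψ = [0, 0, 0, 3, 2]  (obs o_1=0)
t=2: δ = [1.080e-04, 1.440e-04, 1.440e-04, 1.920e-04, 9.600e-05]  ψ = [0, 0, 4, 3, 3]  (obs o_2=5)
t=3: δ = [4.320e-06, 8.640e-06, 5.760e-06, 7.680e-06, 8.640e-06]  ψ = [1, 1, 4, 3, 2]  (obs o_3=3)
t=4: δ = [2.592e-07, 5.184e-07, 2.592e-07, 6.144e-07, 1.728e-07]  ψ = [1, 4, 4, 3, 1]  (obs o_4=2)
t=5: δ = [1.555e-08, 2.074e-08, 1.229e-08, 2.458e-08, 1.229e-08]  ψ = [1, 1, 3, 3, 3]  (obs o_5=5)
backtrack: best end state = 3; path = [3, 3, 3, 3, 3, 3]

path = [3, 3, 3, 3, 3, 3]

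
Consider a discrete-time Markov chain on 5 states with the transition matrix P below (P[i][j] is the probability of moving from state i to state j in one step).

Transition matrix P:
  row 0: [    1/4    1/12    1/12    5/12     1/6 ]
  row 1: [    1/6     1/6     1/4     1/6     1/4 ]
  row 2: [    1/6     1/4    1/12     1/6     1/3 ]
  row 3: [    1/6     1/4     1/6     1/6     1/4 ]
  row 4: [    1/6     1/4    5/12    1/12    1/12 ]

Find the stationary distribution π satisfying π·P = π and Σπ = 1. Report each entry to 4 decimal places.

π = [0.1818, 0.2028, 0.2053, 0.1941, 0.2160]

Balance equations π_j = Σ_i π_i·P[i][j]:
  π_0 = 1/4·π_0 + 1/6·π_1 + 1/6·π_2 + 1/6·π_3 + 1/6·π_4
  π_1 = 1/12·π_0 + 1/6·π_1 + 1/4·π_2 + 1/4·π_3 + 1/4·π_4
  π_2 = 1/12·π_0 + 1/4·π_1 + 1/12·π_2 + 1/6·π_3 + 5/12·π_4
  π_3 = 5/12·π_0 + 1/6·π_1 + 1/6·π_2 + 1/6·π_3 + 1/12·π_4
  normalize: π_0 + π_1 + π_2 + π_3 + π_4 = 1
Solving the linear system gives exactly π = [2/11, 29/143, 5255/25597, 4969/25597, 5528/25597].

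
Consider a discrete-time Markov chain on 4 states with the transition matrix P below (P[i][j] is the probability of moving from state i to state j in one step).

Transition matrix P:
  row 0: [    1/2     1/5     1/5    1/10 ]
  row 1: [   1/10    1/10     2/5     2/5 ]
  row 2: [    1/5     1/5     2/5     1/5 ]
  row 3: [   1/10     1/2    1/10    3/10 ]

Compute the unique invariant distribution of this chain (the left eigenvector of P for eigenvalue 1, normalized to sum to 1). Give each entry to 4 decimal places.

π = [0.2135, 0.2512, 0.2810, 0.2543]

Balance equations π_j = Σ_i π_i·P[i][j]:
  π_0 = 1/2·π_0 + 1/10·π_1 + 1/5·π_2 + 1/10·π_3
  π_1 = 1/5·π_0 + 1/10·π_1 + 1/5·π_2 + 1/2·π_3
  π_2 = 1/5·π_0 + 2/5·π_1 + 2/5·π_2 + 1/10·π_3
  normalize: π_0 + π_1 + π_2 + π_3 = 1
Solving the linear system gives exactly π = [136/637, 160/637, 179/637, 162/637].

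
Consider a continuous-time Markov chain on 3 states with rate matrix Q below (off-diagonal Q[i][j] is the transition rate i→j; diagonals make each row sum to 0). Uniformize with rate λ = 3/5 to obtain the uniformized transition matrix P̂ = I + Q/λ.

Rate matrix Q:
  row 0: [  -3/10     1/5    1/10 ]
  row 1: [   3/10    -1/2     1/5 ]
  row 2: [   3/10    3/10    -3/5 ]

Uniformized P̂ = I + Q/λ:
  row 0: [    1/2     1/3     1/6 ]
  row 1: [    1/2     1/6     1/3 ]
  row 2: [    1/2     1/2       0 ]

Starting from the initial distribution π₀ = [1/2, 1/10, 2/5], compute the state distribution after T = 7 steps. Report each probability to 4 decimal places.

π = [0.5000, 0.3126, 0.1874]

t=0: π = [0.5000, 0.1000, 0.4000]
t=1: π = [0.5000, 0.3833, 0.1167]
t=2: π = [0.5000, 0.2889, 0.2111]
t=3: π = [0.5000, 0.3204, 0.1796]
t=4: π = [0.5000, 0.3099, 0.1901]
t=5: π = [0.5000, 0.3134, 0.1866]
t=6: π = [0.5000, 0.3122, 0.1878]
t=7: π = [0.5000, 0.3126, 0.1874]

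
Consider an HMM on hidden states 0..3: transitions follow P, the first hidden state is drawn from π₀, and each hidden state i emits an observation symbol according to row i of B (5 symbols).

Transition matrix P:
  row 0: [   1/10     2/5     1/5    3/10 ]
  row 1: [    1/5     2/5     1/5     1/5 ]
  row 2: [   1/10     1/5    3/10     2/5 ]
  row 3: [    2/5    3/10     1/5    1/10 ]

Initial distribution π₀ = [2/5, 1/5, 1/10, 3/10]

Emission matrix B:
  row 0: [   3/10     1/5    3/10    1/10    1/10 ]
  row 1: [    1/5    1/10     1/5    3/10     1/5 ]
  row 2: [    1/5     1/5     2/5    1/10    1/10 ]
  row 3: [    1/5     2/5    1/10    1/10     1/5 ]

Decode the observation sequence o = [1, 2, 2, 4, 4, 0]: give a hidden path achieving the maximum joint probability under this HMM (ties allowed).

t=0: δ = [8.000e-02, 2.000e-02, 2.000e-02, 1.200e-01]  (obs o_0=1)
t=1: δ = [1.440e-02, 7.200e-03, 9.600e-03, 2.400e-03]  ψ = [3, 3, 3, 0]  (obs o_1=2)
t=2: δ = [4.320e-04, 1.152e-03, 1.152e-03, 4.320e-04]  ψ = [0, 0, 0, 0]  (obs o_2=2)
t=3: δ = [2.304e-05, 9.216e-05, 3.456e-05, 9.216e-05]  ψ = [1, 1, 2, 2]  (obs o_3=4)
t=4: δ = [3.686e-06, 7.373e-06, 1.843e-06, 3.686e-06]  ψ = [3, 1, 1, 1]  (obs o_4=4)
t=5: δ = [4.424e-07, 5.898e-07, 2.949e-07, 2.949e-07]  ψ = [1, 1, 1, 1]  (obs o_5=0)
backtrack: best end state = 1; path = [3, 0, 1, 1, 1, 1]

path = [3, 0, 1, 1, 1, 1]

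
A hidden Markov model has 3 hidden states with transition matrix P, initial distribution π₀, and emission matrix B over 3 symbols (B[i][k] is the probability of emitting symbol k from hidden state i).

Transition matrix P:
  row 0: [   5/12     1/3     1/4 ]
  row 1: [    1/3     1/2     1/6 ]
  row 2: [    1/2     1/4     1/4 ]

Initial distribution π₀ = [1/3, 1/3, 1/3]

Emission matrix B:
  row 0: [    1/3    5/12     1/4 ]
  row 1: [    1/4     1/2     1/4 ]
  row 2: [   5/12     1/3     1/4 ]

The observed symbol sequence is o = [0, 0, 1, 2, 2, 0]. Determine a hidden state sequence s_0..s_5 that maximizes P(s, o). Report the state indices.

t=0: δ = [1.111e-01, 8.333e-02, 1.389e-01]  (obs o_0=0)
t=1: δ = [2.315e-02, 1.042e-02, 1.447e-02]  ψ = [2, 1, 2]  (obs o_1=0)
t=2: δ = [4.019e-03, 3.858e-03, 1.929e-03]  ψ = [0, 0, 0]  (obs o_2=1)
t=3: δ = [4.186e-04, 4.823e-04, 2.512e-04]  ψ = [0, 1, 0]  (obs o_3=2)
t=4: δ = [4.361e-05, 6.028e-05, 2.616e-05]  ψ = [0, 1, 0]  (obs o_4=2)
t=5: δ = [6.698e-06, 7.535e-06, 4.542e-06]  ψ = [1, 1, 0]  (obs o_5=0)
backtrack: best end state = 1; path = [2, 0, 1, 1, 1, 1]

path = [2, 0, 1, 1, 1, 1]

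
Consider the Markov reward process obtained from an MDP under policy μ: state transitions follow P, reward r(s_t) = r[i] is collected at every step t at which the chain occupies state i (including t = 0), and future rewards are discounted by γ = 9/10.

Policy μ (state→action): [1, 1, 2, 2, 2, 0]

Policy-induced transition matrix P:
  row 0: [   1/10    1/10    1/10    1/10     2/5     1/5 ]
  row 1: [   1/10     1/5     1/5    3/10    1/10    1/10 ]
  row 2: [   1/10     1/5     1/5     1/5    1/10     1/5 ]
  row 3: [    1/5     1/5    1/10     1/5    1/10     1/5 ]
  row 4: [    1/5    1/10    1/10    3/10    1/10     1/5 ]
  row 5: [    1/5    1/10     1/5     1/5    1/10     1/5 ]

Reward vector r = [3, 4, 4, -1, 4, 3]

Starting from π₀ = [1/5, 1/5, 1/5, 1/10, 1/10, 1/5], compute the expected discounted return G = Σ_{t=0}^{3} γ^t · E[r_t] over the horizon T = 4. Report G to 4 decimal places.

G = 9.4418

t=0: π = [0.2000, 0.2000, 0.2000, 0.1000, 0.1000, 0.2000], E[r] = 3.1000, γ^t·E[r] = 3.100000, running G = 3.100000
t=1: π = [0.1400, 0.1500, 0.1600, 0.2100, 0.1600, 0.1800], E[r] = 2.6300, γ^t·E[r] = 2.367000, running G = 5.467000
t=2: π = [0.1550, 0.1520, 0.1490, 0.2170, 0.1420, 0.1850], E[r] = 2.5750, γ^t·E[r] = 2.085750, running G = 7.552750
t=3: π = [0.1544, 0.1518, 0.1486, 0.2139, 0.1465, 0.1848], E[r] = 2.5913, γ^t·E[r] = 1.889058, running G = 9.441808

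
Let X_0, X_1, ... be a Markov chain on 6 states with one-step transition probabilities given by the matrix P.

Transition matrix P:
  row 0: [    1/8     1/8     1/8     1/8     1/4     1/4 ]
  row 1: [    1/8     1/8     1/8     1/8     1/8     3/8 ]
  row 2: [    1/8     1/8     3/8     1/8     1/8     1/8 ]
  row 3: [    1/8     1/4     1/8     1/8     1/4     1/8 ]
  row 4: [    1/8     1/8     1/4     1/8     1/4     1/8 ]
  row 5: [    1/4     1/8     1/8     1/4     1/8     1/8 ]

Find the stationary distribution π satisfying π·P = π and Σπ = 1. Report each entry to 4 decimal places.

Balance equations π_j = Σ_i π_i·P[i][j]:
  π_0 = 1/8·π_0 + 1/8·π_1 + 1/8·π_2 + 1/8·π_3 + 1/8·π_4 + 1/4·π_5
  π_1 = 1/8·π_0 + 1/8·π_1 + 1/8·π_2 + 1/4·π_3 + 1/8·π_4 + 1/8·π_5
  π_2 = 1/8·π_0 + 1/8·π_1 + 3/8·π_2 + 1/8·π_3 + 1/4·π_4 + 1/8·π_5
  π_3 = 1/8·π_0 + 1/8·π_1 + 1/8·π_2 + 1/8·π_3 + 1/8·π_4 + 1/4·π_5
  π_4 = 1/4·π_0 + 1/8·π_1 + 1/8·π_2 + 1/4·π_3 + 1/4·π_4 + 1/8·π_5
  normalize: π_0 + π_1 + π_2 + π_3 + π_4 + π_5 = 1
Solving the linear system gives exactly π = [37/251, 36/251, 347/1757, 37/251, 325/1757, 45/251].

π = [0.1474, 0.1434, 0.1975, 0.1474, 0.1850, 0.1793]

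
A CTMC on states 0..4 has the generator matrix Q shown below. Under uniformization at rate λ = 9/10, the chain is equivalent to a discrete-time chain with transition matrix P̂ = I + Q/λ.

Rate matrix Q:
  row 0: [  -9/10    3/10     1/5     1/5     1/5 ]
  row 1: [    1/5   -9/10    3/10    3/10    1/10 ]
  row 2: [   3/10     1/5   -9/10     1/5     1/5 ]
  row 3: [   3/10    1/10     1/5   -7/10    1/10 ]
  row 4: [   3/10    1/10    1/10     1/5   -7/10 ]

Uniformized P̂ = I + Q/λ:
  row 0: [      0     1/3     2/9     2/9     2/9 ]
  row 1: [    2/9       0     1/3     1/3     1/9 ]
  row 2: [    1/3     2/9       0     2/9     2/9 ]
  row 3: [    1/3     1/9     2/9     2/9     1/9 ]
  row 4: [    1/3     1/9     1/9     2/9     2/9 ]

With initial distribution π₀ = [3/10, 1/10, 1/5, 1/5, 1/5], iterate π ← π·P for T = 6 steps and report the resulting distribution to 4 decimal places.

t=0: π = [0.3000, 0.1000, 0.2000, 0.2000, 0.2000]
t=1: π = [0.2222, 0.1889, 0.1667, 0.2333, 0.1889]
t=2: π = [0.2383, 0.1580, 0.1852, 0.2432, 0.1753]
t=3: π = [0.2364, 0.1671, 0.1791, 0.2398, 0.1776]
t=4: π = [0.2360, 0.1650, 0.1812, 0.2408, 0.1770]
t=5: π = [0.2363, 0.1654, 0.1806, 0.2406, 0.1771]
t=6: π = [0.2362, 0.1653, 0.1808, 0.2406, 0.1771]

π = [0.2362, 0.1653, 0.1808, 0.2406, 0.1771]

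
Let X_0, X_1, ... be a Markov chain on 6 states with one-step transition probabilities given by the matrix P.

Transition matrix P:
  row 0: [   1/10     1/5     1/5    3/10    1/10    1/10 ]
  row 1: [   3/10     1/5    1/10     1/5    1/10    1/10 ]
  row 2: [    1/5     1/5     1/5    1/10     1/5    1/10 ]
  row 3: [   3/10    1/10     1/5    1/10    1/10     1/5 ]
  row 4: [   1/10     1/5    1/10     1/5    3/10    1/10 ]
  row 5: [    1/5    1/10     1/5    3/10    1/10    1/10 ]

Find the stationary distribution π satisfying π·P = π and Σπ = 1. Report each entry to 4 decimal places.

Balance equations π_j = Σ_i π_i·P[i][j]:
  π_0 = 1/10·π_0 + 3/10·π_1 + 1/5·π_2 + 3/10·π_3 + 1/10·π_4 + 1/5·π_5
  π_1 = 1/5·π_0 + 1/5·π_1 + 1/5·π_2 + 1/10·π_3 + 1/5·π_4 + 1/10·π_5
  π_2 = 1/5·π_0 + 1/10·π_1 + 1/5·π_2 + 1/5·π_3 + 1/10·π_4 + 1/5·π_5
  π_3 = 3/10·π_0 + 1/5·π_1 + 1/10·π_2 + 1/10·π_3 + 1/5·π_4 + 3/10·π_5
  π_4 = 1/10·π_0 + 1/10·π_1 + 1/5·π_2 + 1/10·π_3 + 3/10·π_4 + 1/10·π_5
  normalize: π_0 + π_1 + π_2 + π_3 + π_4 + π_5 = 1
Solving the linear system gives exactly π = [9729/48248, 16257/96496, 2033/12062, 4721/24124, 14095/96496, 5769/48248].

π = [0.2016, 0.1685, 0.1685, 0.1957, 0.1461, 0.1196]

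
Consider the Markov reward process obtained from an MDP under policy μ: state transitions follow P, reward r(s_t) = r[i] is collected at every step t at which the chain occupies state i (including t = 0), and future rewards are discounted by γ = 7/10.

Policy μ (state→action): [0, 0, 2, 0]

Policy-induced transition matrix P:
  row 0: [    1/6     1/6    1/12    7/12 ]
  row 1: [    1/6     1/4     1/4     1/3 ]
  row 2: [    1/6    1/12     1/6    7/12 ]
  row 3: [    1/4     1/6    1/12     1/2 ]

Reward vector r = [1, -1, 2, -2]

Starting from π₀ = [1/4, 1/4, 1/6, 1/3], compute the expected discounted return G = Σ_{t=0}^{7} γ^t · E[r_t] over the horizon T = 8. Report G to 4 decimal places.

t=0: π = [0.2500, 0.2500, 0.1667, 0.3333], E[r] = -0.3333, γ^t·E[r] = -0.333333, running G = -0.333333
t=1: π = [0.1944, 0.1736, 0.1389, 0.4931], E[r] = -0.6875, γ^t·E[r] = -0.481250, running G = -0.814583
t=2: π = [0.2078, 0.1696, 0.1238, 0.4988], E[r] = -0.7118, γ^t·E[r] = -0.348785, running G = -1.163368
t=3: π = [0.2082, 0.1705, 0.1219, 0.4994], E[r] = -0.7172, γ^t·E[r] = -0.245985, running G = -1.409353
t=4: π = [0.2083, 0.1707, 0.1219, 0.4991], E[r] = -0.7168, γ^t·E[r] = -0.172109, running G = -1.581462
t=5: π = [0.2083, 0.1707, 0.1219, 0.4991], E[r] = -0.7167, γ^t·E[r] = -0.120458, running G = -1.701920
t=6: π = [0.2083, 0.1707, 0.1220, 0.4991], E[r] = -0.7167, γ^t·E[r] = -0.084319, running G = -1.786239
t=7: π = [0.2083, 0.1707, 0.1220, 0.4991], E[r] = -0.7167, γ^t·E[r] = -0.059023, running G = -1.845262

G = -1.8453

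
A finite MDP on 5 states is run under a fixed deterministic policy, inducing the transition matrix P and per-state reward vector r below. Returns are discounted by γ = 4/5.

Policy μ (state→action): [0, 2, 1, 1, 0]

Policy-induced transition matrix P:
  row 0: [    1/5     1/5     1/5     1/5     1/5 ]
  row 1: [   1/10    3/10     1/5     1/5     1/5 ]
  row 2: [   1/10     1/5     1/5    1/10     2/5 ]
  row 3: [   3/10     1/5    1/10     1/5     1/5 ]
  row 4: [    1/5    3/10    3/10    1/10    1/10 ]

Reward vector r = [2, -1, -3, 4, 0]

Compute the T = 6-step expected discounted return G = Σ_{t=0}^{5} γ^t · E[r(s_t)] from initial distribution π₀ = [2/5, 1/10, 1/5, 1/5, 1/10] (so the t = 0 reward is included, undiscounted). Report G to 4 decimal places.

G = 1.3278

t=0: π = [0.4000, 0.1000, 0.2000, 0.2000, 0.1000], E[r] = 0.9000, γ^t·E[r] = 0.900000, running G = 0.900000
t=1: π = [0.1900, 0.2200, 0.1900, 0.1700, 0.2300], E[r] = 0.2700, γ^t·E[r] = 0.216000, running G = 1.116000
t=2: π = [0.1760, 0.2450, 0.2060, 0.1580, 0.2150], E[r] = 0.1210, γ^t·E[r] = 0.077440, running G = 1.193440
t=3: π = [0.1707, 0.2460, 0.2057, 0.1579, 0.2197], E[r] = 0.1099, γ^t·E[r] = 0.056269, running G = 1.249709
t=4: π = [0.1706, 0.2466, 0.2062, 0.1575, 0.2192], E[r] = 0.1060, γ^t·E[r] = 0.043405, running G = 1.293114
t=5: π = [0.1705, 0.2466, 0.2062, 0.1575, 0.2193], E[r] = 0.1057, γ^t·E[r] = 0.034641, running G = 1.327755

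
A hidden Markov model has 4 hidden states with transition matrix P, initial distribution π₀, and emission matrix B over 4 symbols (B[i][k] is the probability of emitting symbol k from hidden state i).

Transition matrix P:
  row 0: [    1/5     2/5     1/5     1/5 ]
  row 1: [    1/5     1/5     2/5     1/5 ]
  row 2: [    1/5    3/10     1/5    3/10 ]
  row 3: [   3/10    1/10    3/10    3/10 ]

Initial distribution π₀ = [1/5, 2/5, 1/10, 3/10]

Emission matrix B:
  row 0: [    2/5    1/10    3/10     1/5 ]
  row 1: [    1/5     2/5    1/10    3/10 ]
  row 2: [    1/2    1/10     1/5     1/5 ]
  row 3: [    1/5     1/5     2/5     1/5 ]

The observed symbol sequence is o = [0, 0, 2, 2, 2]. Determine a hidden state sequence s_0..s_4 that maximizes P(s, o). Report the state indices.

t=0: δ = [8.000e-02, 8.000e-02, 5.000e-02, 6.000e-02]  (obs o_0=0)
t=1: δ = [7.200e-03, 6.400e-03, 1.600e-02, 3.600e-03]  ψ = [3, 0, 1, 3]  (obs o_1=0)
t=2: δ = [9.600e-04, 4.800e-04, 6.400e-04, 1.920e-03]  ψ = [2, 2, 2, 2]  (obs o_2=2)
t=3: δ = [1.728e-04, 3.840e-05, 1.152e-04, 2.304e-04]  ψ = [3, 0, 3, 3]  (obs o_3=2)
t=4: δ = [2.074e-05, 6.912e-06, 1.382e-05, 2.765e-05]  ψ = [3, 0, 3, 3]  (obs o_4=2)
backtrack: best end state = 3; path = [1, 2, 3, 3, 3]

path = [1, 2, 3, 3, 3]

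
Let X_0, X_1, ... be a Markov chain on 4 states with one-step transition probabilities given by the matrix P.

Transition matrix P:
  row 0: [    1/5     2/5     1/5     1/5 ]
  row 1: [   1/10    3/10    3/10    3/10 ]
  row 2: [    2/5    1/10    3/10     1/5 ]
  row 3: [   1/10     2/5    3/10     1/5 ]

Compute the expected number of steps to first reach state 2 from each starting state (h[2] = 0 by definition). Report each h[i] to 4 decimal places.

h = [3.8462, 3.4615, 0.0000, 3.4615]

First-step conditioning: h[2] = 0; for i ≠ 2, h[i] = 1 + Σ_k P[i][k]·h[k].
  h[0] = 1 + 1/5·h[0] + 2/5·h[1] + 1/5·h[3]
  h[1] = 1 + 1/10·h[0] + 3/10·h[1] + 3/10·h[3]
  h[3] = 1 + 1/10·h[0] + 2/5·h[1] + 1/5·h[3]
Solving the 3×3 linear system over states ≠ 2 gives exactly h = [50/13, 45/13, 0, 45/13] (h[2] = 0 is the target).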